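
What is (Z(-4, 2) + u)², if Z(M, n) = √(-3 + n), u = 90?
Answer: (90 + I)² ≈ 8099.0 + 180.0*I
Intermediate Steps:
(Z(-4, 2) + u)² = (√(-3 + 2) + 90)² = (√(-1) + 90)² = (I + 90)² = (90 + I)²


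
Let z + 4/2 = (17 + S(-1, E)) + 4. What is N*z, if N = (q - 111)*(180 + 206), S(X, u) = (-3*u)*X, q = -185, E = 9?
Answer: -5255776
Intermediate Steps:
S(X, u) = -3*X*u
z = 46 (z = -2 + ((17 - 3*(-1)*9) + 4) = -2 + ((17 + 27) + 4) = -2 + (44 + 4) = -2 + 48 = 46)
N = -114256 (N = (-185 - 111)*(180 + 206) = -296*386 = -114256)
N*z = -114256*46 = -5255776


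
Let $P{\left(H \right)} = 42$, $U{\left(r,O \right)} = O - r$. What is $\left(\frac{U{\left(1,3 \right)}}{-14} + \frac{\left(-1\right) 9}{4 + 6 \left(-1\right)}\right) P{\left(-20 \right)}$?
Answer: $183$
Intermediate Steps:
$\left(\frac{U{\left(1,3 \right)}}{-14} + \frac{\left(-1\right) 9}{4 + 6 \left(-1\right)}\right) P{\left(-20 \right)} = \left(\frac{3 - 1}{-14} + \frac{\left(-1\right) 9}{4 + 6 \left(-1\right)}\right) 42 = \left(\left(3 - 1\right) \left(- \frac{1}{14}\right) - \frac{9}{4 - 6}\right) 42 = \left(2 \left(- \frac{1}{14}\right) - \frac{9}{-2}\right) 42 = \left(- \frac{1}{7} - - \frac{9}{2}\right) 42 = \left(- \frac{1}{7} + \frac{9}{2}\right) 42 = \frac{61}{14} \cdot 42 = 183$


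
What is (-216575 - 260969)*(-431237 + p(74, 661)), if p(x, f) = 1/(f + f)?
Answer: 136122798075636/661 ≈ 2.0593e+11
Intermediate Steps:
p(x, f) = 1/(2*f)
(-216575 - 260969)*(-431237 + p(74, 661)) = (-216575 - 260969)*(-431237 + (½)/661) = -477544*(-431237 + (½)*(1/661)) = -477544*(-431237 + 1/1322) = -477544*(-570095313/1322) = 136122798075636/661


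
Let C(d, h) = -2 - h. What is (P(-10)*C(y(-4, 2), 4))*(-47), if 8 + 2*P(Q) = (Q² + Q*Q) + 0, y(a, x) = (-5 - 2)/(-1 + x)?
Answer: 27072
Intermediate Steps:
y(a, x) = -7/(-1 + x)
P(Q) = -4 + Q² (P(Q) = -4 + ((Q² + Q*Q) + 0)/2 = -4 + ((Q² + Q²) + 0)/2 = -4 + (2*Q² + 0)/2 = -4 + (2*Q²)/2 = -4 + Q²)
(P(-10)*C(y(-4, 2), 4))*(-47) = ((-4 + (-10)²)*(-2 - 1*4))*(-47) = ((-4 + 100)*(-2 - 4))*(-47) = (96*(-6))*(-47) = -576*(-47) = 27072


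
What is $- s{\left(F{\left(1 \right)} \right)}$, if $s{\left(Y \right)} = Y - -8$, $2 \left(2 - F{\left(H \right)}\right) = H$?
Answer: $- \frac{19}{2} \approx -9.5$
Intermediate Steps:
$F{\left(H \right)} = 2 - \frac{H}{2}$
$s{\left(Y \right)} = 8 + Y$ ($s{\left(Y \right)} = Y + 8 = 8 + Y$)
$- s{\left(F{\left(1 \right)} \right)} = - (8 + \left(2 - \frac{1}{2}\right)) = - (8 + \frac{3}{2}) = \left(-1\right) \frac{19}{2} = - \frac{19}{2}$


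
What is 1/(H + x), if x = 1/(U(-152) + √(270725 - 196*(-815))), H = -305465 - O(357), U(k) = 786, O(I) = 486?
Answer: -11462821199/3507061560559752 + 7*√8785/17535307802798760 ≈ -3.2685e-6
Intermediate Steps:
H = -305951 (H = -305465 - 1*486 = -305465 - 486 = -305951)
x = 1/(786 + 7*√8785) (x = 1/(786 + √(270725 - 196*(-815))) = 1/(786 + √(270725 + 159740)) = 1/(786 + √430465) = 1/(786 + 7*√8785) ≈ 0.00069343)
1/(H + x) = 1/(-305951 + (786/187331 - 7*√8785/187331)) = 1/(-57314105995/187331 - 7*√8785/187331)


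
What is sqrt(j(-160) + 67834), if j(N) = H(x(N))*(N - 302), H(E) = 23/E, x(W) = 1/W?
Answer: sqrt(1767994) ≈ 1329.7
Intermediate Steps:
x(W) = 1/W
j(N) = 23*N*(-302 + N) (j(N) = (23/(1/N))*(N - 302) = (23*N)*(-302 + N) = 23*N*(-302 + N))
sqrt(j(-160) + 67834) = sqrt(23*(-160)*(-302 - 160) + 67834) = sqrt(23*(-160)*(-462) + 67834) = sqrt(1700160 + 67834) = sqrt(1767994)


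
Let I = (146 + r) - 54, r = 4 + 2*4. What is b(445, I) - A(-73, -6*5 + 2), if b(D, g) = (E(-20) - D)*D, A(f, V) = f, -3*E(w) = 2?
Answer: -594746/3 ≈ -1.9825e+5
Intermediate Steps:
E(w) = -2/3 (E(w) = -1/3*2 = -2/3)
r = 12 (r = 4 + 8 = 12)
I = 104 (I = (146 + 12) - 54 = 158 - 54 = 104)
b(D, g) = D*(-2/3 - D) (b(D, g) = (-2/3 - D)*D = D*(-2/3 - D))
b(445, I) - A(-73, -6*5 + 2) = -1/3*445*(2 + 3*445) - 1*(-73) = -1/3*445*(2 + 1335) + 73 = -1/3*445*1337 + 73 = -594965/3 + 73 = -594746/3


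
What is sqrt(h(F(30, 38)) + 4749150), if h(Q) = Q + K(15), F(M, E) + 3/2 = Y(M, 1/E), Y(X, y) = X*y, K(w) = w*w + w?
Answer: 3*sqrt(762013126)/38 ≈ 2179.3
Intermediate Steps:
K(w) = w + w**2 (K(w) = w**2 + w = w + w**2)
F(M, E) = -3/2 + M/E
h(Q) = 240 + Q (h(Q) = Q + 15*(1 + 15) = Q + 15*16 = Q + 240 = 240 + Q)
sqrt(h(F(30, 38)) + 4749150) = sqrt((240 + (-3/2 + 30/38)) + 4749150) = sqrt((240 + (-3/2 + 30*(1/38))) + 4749150) = sqrt((240 + (-3/2 + 15/19)) + 4749150) = sqrt((240 - 27/38) + 4749150) = sqrt(9093/38 + 4749150) = sqrt(180476793/38) = 3*sqrt(762013126)/38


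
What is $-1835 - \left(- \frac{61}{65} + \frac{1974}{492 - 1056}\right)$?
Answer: $- \frac{237973}{130} \approx -1830.6$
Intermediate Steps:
$-1835 - \left(- \frac{61}{65} + \frac{1974}{492 - 1056}\right) = -1835 + \left(- \frac{1974}{-564} + 1159 \cdot \frac{1}{1235}\right) = -1835 + \left(\left(-1974\right) \left(- \frac{1}{564}\right) + \frac{61}{65}\right) = -1835 + \left(\frac{7}{2} + \frac{61}{65}\right) = -1835 + \frac{577}{130} = - \frac{237973}{130}$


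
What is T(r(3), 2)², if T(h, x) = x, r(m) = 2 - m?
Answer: 4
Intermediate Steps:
T(r(3), 2)² = 2² = 4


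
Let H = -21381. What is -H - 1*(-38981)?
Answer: 60362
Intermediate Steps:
-H - 1*(-38981) = -1*(-21381) - 1*(-38981) = 21381 + 38981 = 60362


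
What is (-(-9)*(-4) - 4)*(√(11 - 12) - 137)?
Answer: 5480 - 40*I ≈ 5480.0 - 40.0*I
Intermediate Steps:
(-(-9)*(-4) - 4)*(√(11 - 12) - 137) = (-3*12 - 4)*(√(-1) - 137) = (-36 - 4)*(I - 137) = -40*(-137 + I) = 5480 - 40*I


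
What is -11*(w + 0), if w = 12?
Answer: -132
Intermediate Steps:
-11*(w + 0) = -11*(12 + 0) = -11*12 = -1*132 = -132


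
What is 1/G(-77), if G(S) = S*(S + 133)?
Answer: -1/4312 ≈ -0.00023191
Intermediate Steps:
G(S) = S*(133 + S)
1/G(-77) = 1/(-77*(133 - 77)) = 1/(-77*56) = 1/(-4312) = -1/4312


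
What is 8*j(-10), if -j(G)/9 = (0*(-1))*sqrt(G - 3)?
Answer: 0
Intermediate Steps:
j(G) = 0 (j(G) = -9*0*(-1)*sqrt(G - 3) = -0*sqrt(-3 + G) = -9*0 = 0)
8*j(-10) = 8*0 = 0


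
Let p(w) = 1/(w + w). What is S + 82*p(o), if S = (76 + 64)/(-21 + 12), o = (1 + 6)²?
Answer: -6491/441 ≈ -14.719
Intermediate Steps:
o = 49 (o = 7² = 49)
S = -140/9 (S = 140/(-9) = 140*(-⅑) = -140/9 ≈ -15.556)
p(w) = 1/(2*w)
S + 82*p(o) = -140/9 + 82*((½)/49) = -140/9 + 82*((½)*(1/49)) = -140/9 + 82*(1/98) = -140/9 + 41/49 = -6491/441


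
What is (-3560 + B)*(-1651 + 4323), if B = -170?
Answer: -9966560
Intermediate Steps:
(-3560 + B)*(-1651 + 4323) = (-3560 - 170)*(-1651 + 4323) = -3730*2672 = -9966560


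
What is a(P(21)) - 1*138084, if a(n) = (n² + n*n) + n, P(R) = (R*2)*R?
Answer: 1418646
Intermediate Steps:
P(R) = 2*R² (P(R) = (2*R)*R = 2*R²)
a(n) = n + 2*n² (a(n) = (n² + n²) + n = 2*n² + n = n + 2*n²)
a(P(21)) - 1*138084 = (2*21²)*(1 + 2*(2*21²)) - 1*138084 = (2*441)*(1 + 2*(2*441)) - 138084 = 882*(1 + 2*882) - 138084 = 882*(1 + 1764) - 138084 = 882*1765 - 138084 = 1556730 - 138084 = 1418646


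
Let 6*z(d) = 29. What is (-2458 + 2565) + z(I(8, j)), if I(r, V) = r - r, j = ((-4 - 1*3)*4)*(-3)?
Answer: 671/6 ≈ 111.83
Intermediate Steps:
j = 84 (j = ((-4 - 3)*4)*(-3) = -7*4*(-3) = -28*(-3) = 84)
I(r, V) = 0
z(d) = 29/6 (z(d) = (⅙)*29 = 29/6)
(-2458 + 2565) + z(I(8, j)) = (-2458 + 2565) + 29/6 = 107 + 29/6 = 671/6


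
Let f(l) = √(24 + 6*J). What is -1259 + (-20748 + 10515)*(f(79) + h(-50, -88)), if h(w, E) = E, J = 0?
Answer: 899245 - 20466*√6 ≈ 8.4911e+5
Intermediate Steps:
f(l) = 2*√6 (f(l) = √(24 + 6*0) = √(24 + 0) = √24 = 2*√6)
-1259 + (-20748 + 10515)*(f(79) + h(-50, -88)) = -1259 + (-20748 + 10515)*(2*√6 - 88) = -1259 - 10233*(-88 + 2*√6) = -1259 + (900504 - 20466*√6) = 899245 - 20466*√6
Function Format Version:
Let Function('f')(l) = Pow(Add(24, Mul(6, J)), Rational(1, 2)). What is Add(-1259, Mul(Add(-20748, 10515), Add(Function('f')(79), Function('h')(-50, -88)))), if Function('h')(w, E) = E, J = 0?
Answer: Add(899245, Mul(-20466, Pow(6, Rational(1, 2)))) ≈ 8.4911e+5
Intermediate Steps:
Function('f')(l) = Mul(2, Pow(6, Rational(1, 2))) (Function('f')(l) = Pow(Add(24, Mul(6, 0)), Rational(1, 2)) = Pow(Add(24, 0), Rational(1, 2)) = Pow(24, Rational(1, 2)) = Mul(2, Pow(6, Rational(1, 2))))
Add(-1259, Mul(Add(-20748, 10515), Add(Function('f')(79), Function('h')(-50, -88)))) = Add(-1259, Mul(Add(-20748, 10515), Add(Mul(2, Pow(6, Rational(1, 2))), -88))) = Add(-1259, Mul(-10233, Add(-88, Mul(2, Pow(6, Rational(1, 2)))))) = Add(-1259, Add(900504, Mul(-20466, Pow(6, Rational(1, 2))))) = Add(899245, Mul(-20466, Pow(6, Rational(1, 2))))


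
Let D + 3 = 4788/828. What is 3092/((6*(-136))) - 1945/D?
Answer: -2293853/3264 ≈ -702.77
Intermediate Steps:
D = 64/23 (D = -3 + 4788/828 = -3 + 4788*(1/828) = -3 + 133/23 = 64/23 ≈ 2.7826)
3092/((6*(-136))) - 1945/D = 3092/((6*(-136))) - 1945/64/23 = 3092/(-816) - 1945*23/64 = 3092*(-1/816) - 44735/64 = -773/204 - 44735/64 = -2293853/3264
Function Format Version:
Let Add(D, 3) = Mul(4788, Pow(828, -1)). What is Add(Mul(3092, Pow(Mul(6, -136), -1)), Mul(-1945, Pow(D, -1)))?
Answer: Rational(-2293853, 3264) ≈ -702.77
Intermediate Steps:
D = Rational(64, 23) (D = Add(-3, Mul(4788, Pow(828, -1))) = Add(-3, Mul(4788, Rational(1, 828))) = Add(-3, Rational(133, 23)) = Rational(64, 23) ≈ 2.7826)
Add(Mul(3092, Pow(Mul(6, -136), -1)), Mul(-1945, Pow(D, -1))) = Add(Mul(3092, Pow(Mul(6, -136), -1)), Mul(-1945, Pow(Rational(64, 23), -1))) = Add(Mul(3092, Pow(-816, -1)), Mul(-1945, Rational(23, 64))) = Add(Mul(3092, Rational(-1, 816)), Rational(-44735, 64)) = Add(Rational(-773, 204), Rational(-44735, 64)) = Rational(-2293853, 3264)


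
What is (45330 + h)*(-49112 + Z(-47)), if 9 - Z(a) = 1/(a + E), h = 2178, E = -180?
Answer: -529542221040/227 ≈ -2.3328e+9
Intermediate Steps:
Z(a) = 9 - 1/(-180 + a) (Z(a) = 9 - 1/(a - 180) = 9 - 1/(-180 + a))
(45330 + h)*(-49112 + Z(-47)) = (45330 + 2178)*(-49112 + (-1621 + 9*(-47))/(-180 - 47)) = 47508*(-49112 + (-1621 - 423)/(-227)) = 47508*(-49112 - 1/227*(-2044)) = 47508*(-49112 + 2044/227) = 47508*(-11146380/227) = -529542221040/227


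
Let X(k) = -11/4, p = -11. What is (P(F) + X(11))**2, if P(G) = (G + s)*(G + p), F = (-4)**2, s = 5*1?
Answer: 167281/16 ≈ 10455.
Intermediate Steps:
s = 5
X(k) = -11/4 (X(k) = -11*1/4 = -11/4)
F = 16
P(G) = (-11 + G)*(5 + G) (P(G) = (G + 5)*(G - 11) = (5 + G)*(-11 + G) = (-11 + G)*(5 + G))
(P(F) + X(11))**2 = ((-55 + 16**2 - 6*16) - 11/4)**2 = ((-55 + 256 - 96) - 11/4)**2 = (105 - 11/4)**2 = (409/4)**2 = 167281/16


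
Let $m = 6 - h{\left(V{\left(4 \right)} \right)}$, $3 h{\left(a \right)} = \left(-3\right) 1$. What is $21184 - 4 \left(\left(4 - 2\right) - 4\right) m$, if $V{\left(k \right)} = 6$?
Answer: $1186304$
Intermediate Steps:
$h{\left(a \right)} = -1$ ($h{\left(a \right)} = \frac{\left(-3\right) 1}{3} = \frac{1}{3} \left(-3\right) = -1$)
$m = 7$ ($m = 6 - -1 = 6 + 1 = 7$)
$21184 - 4 \left(\left(4 - 2\right) - 4\right) m = 21184 - 4 \left(\left(4 - 2\right) - 4\right) 7 = 21184 - 4 \left(2 - 4\right) 7 = 21184 \left(-4\right) \left(-2\right) 7 = 21184 \cdot 8 \cdot 7 = 21184 \cdot 56 = 1186304$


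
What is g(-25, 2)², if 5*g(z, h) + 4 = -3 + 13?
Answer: 36/25 ≈ 1.4400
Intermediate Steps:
g(z, h) = 6/5 (g(z, h) = -⅘ + (-3 + 13)/5 = -⅘ + (⅕)*10 = -⅘ + 2 = 6/5)
g(-25, 2)² = (6/5)² = 36/25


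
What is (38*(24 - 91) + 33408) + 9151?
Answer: 40013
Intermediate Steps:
(38*(24 - 91) + 33408) + 9151 = (38*(-67) + 33408) + 9151 = (-2546 + 33408) + 9151 = 30862 + 9151 = 40013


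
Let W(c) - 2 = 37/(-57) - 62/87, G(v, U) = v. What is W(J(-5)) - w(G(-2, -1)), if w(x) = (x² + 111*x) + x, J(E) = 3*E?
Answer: 364715/1653 ≈ 220.64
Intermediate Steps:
W(c) = 1055/1653 (W(c) = 2 + (37/(-57) - 62/87) = 2 + (37*(-1/57) - 62*1/87) = 2 + (-37/57 - 62/87) = 2 - 2251/1653 = 1055/1653)
w(x) = x² + 112*x
W(J(-5)) - w(G(-2, -1)) = 1055/1653 - (-2)*(112 - 2) = 1055/1653 - (-2)*110 = 1055/1653 - 1*(-220) = 1055/1653 + 220 = 364715/1653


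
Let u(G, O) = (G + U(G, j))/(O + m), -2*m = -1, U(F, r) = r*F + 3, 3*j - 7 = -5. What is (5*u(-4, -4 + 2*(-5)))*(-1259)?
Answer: -138490/81 ≈ -1709.8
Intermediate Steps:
j = 2/3 (j = 7/3 + (1/3)*(-5) = 7/3 - 5/3 = 2/3 ≈ 0.66667)
U(F, r) = 3 + F*r (U(F, r) = F*r + 3 = 3 + F*r)
m = 1/2 (m = -1/2*(-1) = 1/2 ≈ 0.50000)
u(G, O) = (3 + 5*G/3)/(1/2 + O) (u(G, O) = (G + (3 + G*(2/3)))/(O + 1/2) = (G + (3 + 2*G/3))/(1/2 + O) = (3 + 5*G/3)/(1/2 + O))
(5*u(-4, -4 + 2*(-5)))*(-1259) = (5*(2*(9 + 5*(-4))/(3*(1 + 2*(-4 + 2*(-5))))))*(-1259) = (5*(2*(9 - 20)/(3*(1 + 2*(-4 - 10)))))*(-1259) = (5*((2/3)*(-11)/(1 + 2*(-14))))*(-1259) = (5*((2/3)*(-11)/(1 - 28)))*(-1259) = (5*((2/3)*(-11)/(-27)))*(-1259) = (5*((2/3)*(-1/27)*(-11)))*(-1259) = (5*(22/81))*(-1259) = (110/81)*(-1259) = -138490/81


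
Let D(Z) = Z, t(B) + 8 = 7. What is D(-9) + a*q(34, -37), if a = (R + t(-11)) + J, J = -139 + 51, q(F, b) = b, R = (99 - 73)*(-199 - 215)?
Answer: 401552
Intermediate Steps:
t(B) = -1 (t(B) = -8 + 7 = -1)
R = -10764 (R = 26*(-414) = -10764)
J = -88
a = -10853 (a = (-10764 - 1) - 88 = -10765 - 88 = -10853)
D(-9) + a*q(34, -37) = -9 - 10853*(-37) = -9 + 401561 = 401552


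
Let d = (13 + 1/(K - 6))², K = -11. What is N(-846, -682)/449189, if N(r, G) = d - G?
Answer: 245498/129815621 ≈ 0.0018911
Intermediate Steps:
d = 48400/289 (d = (13 + 1/(-11 - 6))² = (13 + 1/(-17))² = (13 - 1/17)² = (220/17)² = 48400/289 ≈ 167.47)
N(r, G) = 48400/289 - G
N(-846, -682)/449189 = (48400/289 - 1*(-682))/449189 = (48400/289 + 682)*(1/449189) = (245498/289)*(1/449189) = 245498/129815621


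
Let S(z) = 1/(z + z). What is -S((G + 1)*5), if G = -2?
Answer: ⅒ ≈ 0.10000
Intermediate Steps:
S(z) = 1/(2*z)
-S((G + 1)*5) = -1/(2*((-2 + 1)*5)) = -1/(2*((-1*5))) = -1/(2*(-5)) = -(-1)/(2*5) = -1*(-⅒) = ⅒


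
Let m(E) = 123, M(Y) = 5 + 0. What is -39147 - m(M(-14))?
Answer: -39270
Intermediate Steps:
M(Y) = 5
-39147 - m(M(-14)) = -39147 - 1*123 = -39147 - 123 = -39270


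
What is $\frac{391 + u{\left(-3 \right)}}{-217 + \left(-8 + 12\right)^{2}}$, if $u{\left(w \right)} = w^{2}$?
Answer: $- \frac{400}{201} \approx -1.99$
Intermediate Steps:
$\frac{391 + u{\left(-3 \right)}}{-217 + \left(-8 + 12\right)^{2}} = \frac{391 + \left(-3\right)^{2}}{-217 + \left(-8 + 12\right)^{2}} = \frac{391 + 9}{-217 + 4^{2}} = \frac{400}{-217 + 16} = \frac{400}{-201} = 400 \left(- \frac{1}{201}\right) = - \frac{400}{201}$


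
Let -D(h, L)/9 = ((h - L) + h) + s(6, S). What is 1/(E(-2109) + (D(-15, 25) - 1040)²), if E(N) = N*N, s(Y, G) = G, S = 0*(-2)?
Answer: 1/4744906 ≈ 2.1075e-7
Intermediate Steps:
S = 0
D(h, L) = -18*h + 9*L (D(h, L) = -9*(((h - L) + h) + 0) = -9*((-L + 2*h) + 0) = -9*(-L + 2*h) = -18*h + 9*L)
E(N) = N²
1/(E(-2109) + (D(-15, 25) - 1040)²) = 1/((-2109)² + ((-18*(-15) + 9*25) - 1040)²) = 1/(4447881 + ((270 + 225) - 1040)²) = 1/(4447881 + (495 - 1040)²) = 1/(4447881 + (-545)²) = 1/(4447881 + 297025) = 1/4744906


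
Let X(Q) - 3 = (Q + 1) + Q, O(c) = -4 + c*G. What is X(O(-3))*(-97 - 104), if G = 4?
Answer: 5628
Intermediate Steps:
O(c) = -4 + 4*c (O(c) = -4 + c*4 = -4 + 4*c)
X(Q) = 4 + 2*Q (X(Q) = 3 + ((Q + 1) + Q) = 3 + ((1 + Q) + Q) = 3 + (1 + 2*Q) = 4 + 2*Q)
X(O(-3))*(-97 - 104) = (4 + 2*(-4 + 4*(-3)))*(-97 - 104) = (4 + 2*(-4 - 12))*(-201) = (4 + 2*(-16))*(-201) = (4 - 32)*(-201) = -28*(-201) = 5628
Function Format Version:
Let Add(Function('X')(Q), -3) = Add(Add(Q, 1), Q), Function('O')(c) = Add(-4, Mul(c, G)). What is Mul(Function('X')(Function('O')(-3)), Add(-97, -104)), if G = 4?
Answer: 5628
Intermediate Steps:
Function('O')(c) = Add(-4, Mul(4, c)) (Function('O')(c) = Add(-4, Mul(c, 4)) = Add(-4, Mul(4, c)))
Function('X')(Q) = Add(4, Mul(2, Q)) (Function('X')(Q) = Add(3, Add(Add(Q, 1), Q)) = Add(3, Add(Add(1, Q), Q)) = Add(3, Add(1, Mul(2, Q))) = Add(4, Mul(2, Q)))
Mul(Function('X')(Function('O')(-3)), Add(-97, -104)) = Mul(Add(4, Mul(2, Add(-4, Mul(4, -3)))), Add(-97, -104)) = Mul(Add(4, Mul(2, Add(-4, -12))), -201) = Mul(Add(4, Mul(2, -16)), -201) = Mul(Add(4, -32), -201) = Mul(-28, -201) = 5628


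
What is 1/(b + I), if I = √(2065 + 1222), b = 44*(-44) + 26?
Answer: -1910/3644813 - √3287/3644813 ≈ -0.00053976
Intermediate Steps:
b = -1910 (b = -1936 + 26 = -1910)
I = √3287 ≈ 57.332
1/(b + I) = 1/(-1910 + √3287)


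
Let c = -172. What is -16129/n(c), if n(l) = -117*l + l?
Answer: -16129/19952 ≈ -0.80839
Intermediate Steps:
n(l) = -116*l
-16129/n(c) = -16129/((-116*(-172))) = -16129/19952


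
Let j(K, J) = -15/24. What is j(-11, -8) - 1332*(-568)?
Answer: 6052603/8 ≈ 7.5658e+5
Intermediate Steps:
j(K, J) = -5/8 (j(K, J) = -15*1/24 = -5/8)
j(-11, -8) - 1332*(-568) = -5/8 - 1332*(-568) = -5/8 + 756576 = 6052603/8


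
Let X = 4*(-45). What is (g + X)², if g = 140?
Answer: 1600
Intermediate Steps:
X = -180
(g + X)² = (140 - 180)² = (-40)² = 1600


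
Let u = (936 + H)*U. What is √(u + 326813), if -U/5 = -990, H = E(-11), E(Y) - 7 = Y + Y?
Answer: √4885763 ≈ 2210.4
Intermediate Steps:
E(Y) = 7 + 2*Y (E(Y) = 7 + (Y + Y) = 7 + 2*Y)
H = -15 (H = 7 + 2*(-11) = 7 - 22 = -15)
U = 4950 (U = -5*(-990) = 4950)
u = 4558950 (u = (936 - 15)*4950 = 921*4950 = 4558950)
√(u + 326813) = √(4558950 + 326813) = √4885763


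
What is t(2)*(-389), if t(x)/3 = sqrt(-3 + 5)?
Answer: -1167*sqrt(2) ≈ -1650.4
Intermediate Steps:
t(x) = 3*sqrt(2) (t(x) = 3*sqrt(-3 + 5) = 3*sqrt(2))
t(2)*(-389) = (3*sqrt(2))*(-389) = -1167*sqrt(2)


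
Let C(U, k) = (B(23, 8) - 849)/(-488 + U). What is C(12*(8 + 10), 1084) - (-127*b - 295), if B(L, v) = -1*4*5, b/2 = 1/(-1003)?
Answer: 4781367/16048 ≈ 297.94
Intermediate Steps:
b = -2/1003 (b = 2/(-1003) = 2*(-1/1003) = -2/1003 ≈ -0.0019940)
B(L, v) = -20 (B(L, v) = -4*5 = -20)
C(U, k) = -869/(-488 + U) (C(U, k) = (-20 - 849)/(-488 + U) = -869/(-488 + U))
C(12*(8 + 10), 1084) - (-127*b - 295) = -869/(-488 + 12*(8 + 10)) - (-127*(-2/1003) - 295) = -869/(-488 + 12*18) - (254/1003 - 295) = -869/(-488 + 216) - 1*(-295631/1003) = -869/(-272) + 295631/1003 = -869*(-1/272) + 295631/1003 = 869/272 + 295631/1003 = 4781367/16048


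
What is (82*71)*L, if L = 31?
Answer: 180482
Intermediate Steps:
(82*71)*L = (82*71)*31 = 5822*31 = 180482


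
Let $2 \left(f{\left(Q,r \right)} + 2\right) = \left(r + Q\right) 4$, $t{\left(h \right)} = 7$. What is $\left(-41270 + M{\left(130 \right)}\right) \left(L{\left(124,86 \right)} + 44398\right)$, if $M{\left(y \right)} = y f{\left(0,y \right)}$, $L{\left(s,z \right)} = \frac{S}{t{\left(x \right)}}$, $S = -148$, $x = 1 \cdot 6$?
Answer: $- \frac{2401231740}{7} \approx -3.4303 \cdot 10^{8}$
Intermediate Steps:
$x = 6$
$L{\left(s,z \right)} = - \frac{148}{7}$
$f{\left(Q,r \right)} = -2 + 2 Q + 2 r$ ($f{\left(Q,r \right)} = -2 + \frac{\left(r + Q\right) 4}{2} = -2 + \frac{\left(Q + r\right) 4}{2} = -2 + \frac{4 Q + 4 r}{2} = -2 + \left(2 Q + 2 r\right) = -2 + 2 Q + 2 r$)
$M{\left(y \right)} = y \left(-2 + 2 y\right)$ ($M{\left(y \right)} = y \left(-2 + 2 \cdot 0 + 2 y\right) = y \left(-2 + 0 + 2 y\right) = y \left(-2 + 2 y\right)$)
$\left(-41270 + M{\left(130 \right)}\right) \left(L{\left(124,86 \right)} + 44398\right) = \left(-41270 + 2 \cdot 130 \left(-1 + 130\right)\right) \left(- \frac{148}{7} + 44398\right) = \left(-41270 + 2 \cdot 130 \cdot 129\right) \frac{310638}{7} = \left(-41270 + 33540\right) \frac{310638}{7} = \left(-7730\right) \frac{310638}{7} = - \frac{2401231740}{7}$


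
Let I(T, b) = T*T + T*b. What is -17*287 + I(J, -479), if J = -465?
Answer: 434081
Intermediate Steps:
I(T, b) = T² + T*b
-17*287 + I(J, -479) = -17*287 - 465*(-465 - 479) = -4879 - 465*(-944) = -4879 + 438960 = 434081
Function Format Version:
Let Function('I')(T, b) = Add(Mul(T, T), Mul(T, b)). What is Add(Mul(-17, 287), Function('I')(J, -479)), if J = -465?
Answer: 434081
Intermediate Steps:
Function('I')(T, b) = Add(Pow(T, 2), Mul(T, b))
Add(Mul(-17, 287), Function('I')(J, -479)) = Add(Mul(-17, 287), Mul(-465, Add(-465, -479))) = Add(-4879, Mul(-465, -944)) = Add(-4879, 438960) = 434081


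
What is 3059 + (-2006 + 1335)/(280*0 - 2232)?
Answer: 6828359/2232 ≈ 3059.3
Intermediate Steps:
3059 + (-2006 + 1335)/(280*0 - 2232) = 3059 - 671/(0 - 2232) = 3059 - 671/(-2232) = 3059 - 671*(-1/2232) = 3059 + 671/2232 = 6828359/2232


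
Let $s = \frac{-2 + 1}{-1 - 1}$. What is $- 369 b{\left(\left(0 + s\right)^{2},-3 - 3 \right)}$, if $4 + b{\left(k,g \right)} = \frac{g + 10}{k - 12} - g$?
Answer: $- \frac{28782}{47} \approx -612.38$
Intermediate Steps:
$s = \frac{1}{2}$ ($s = - \frac{1}{-2} = \left(-1\right) \left(- \frac{1}{2}\right) = \frac{1}{2} \approx 0.5$)
$b{\left(k,g \right)} = -4 - g + \frac{10 + g}{-12 + k}$ ($b{\left(k,g \right)} = -4 - \left(g - \frac{g + 10}{k - 12}\right) = -4 - \left(g - \frac{10 + g}{-12 + k}\right) = -4 - g + \frac{10 + g}{-12 + k}$)
$- 369 b{\left(\left(0 + s\right)^{2},-3 - 3 \right)} = - 369 \frac{58 - 4 \left(0 + \frac{1}{2}\right)^{2} + 13 \left(-3 - 3\right) - \left(-3 - 3\right) \left(0 + \frac{1}{2}\right)^{2}}{-12 + \left(0 + \frac{1}{2}\right)^{2}} = - 369 \frac{58 - \frac{4}{4} + 13 \left(-3 - 3\right) - \frac{-3 - 3}{4}}{-12 + \left(\frac{1}{2}\right)^{2}} = - 369 \frac{58 - 1 + 13 \left(-6\right) - \left(-6\right) \frac{1}{4}}{-12 + \frac{1}{4}} = - 369 \frac{58 - 1 - 78 + \frac{3}{2}}{- \frac{47}{4}} = - 369 \left(\left(- \frac{4}{47}\right) \left(- \frac{39}{2}\right)\right) = \left(-369\right) \frac{78}{47} = - \frac{28782}{47}$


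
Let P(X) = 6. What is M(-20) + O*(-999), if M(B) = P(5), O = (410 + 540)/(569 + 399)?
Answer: -471621/484 ≈ -974.42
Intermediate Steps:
O = 475/484 (O = 950/968 = 950*(1/968) = 475/484 ≈ 0.98141)
M(B) = 6
M(-20) + O*(-999) = 6 + (475/484)*(-999) = 6 - 474525/484 = -471621/484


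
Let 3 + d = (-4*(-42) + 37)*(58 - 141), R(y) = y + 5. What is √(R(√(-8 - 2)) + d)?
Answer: √(-17013 + I*√10) ≈ 0.012 + 130.43*I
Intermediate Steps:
R(y) = 5 + y
d = -17018 (d = -3 + (-4*(-42) + 37)*(58 - 141) = -3 + (168 + 37)*(-83) = -3 + 205*(-83) = -3 - 17015 = -17018)
√(R(√(-8 - 2)) + d) = √((5 + √(-8 - 2)) - 17018) = √((5 + √(-10)) - 17018) = √((5 + I*√10) - 17018) = √(-17013 + I*√10)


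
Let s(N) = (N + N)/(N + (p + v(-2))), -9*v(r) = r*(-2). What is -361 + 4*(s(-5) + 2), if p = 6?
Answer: -425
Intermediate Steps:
v(r) = 2*r/9 (v(r) = -r*(-2)/9 = -(-2)*r/9 = 2*r/9)
s(N) = 2*N/(50/9 + N) (s(N) = (N + N)/(N + (6 + (2/9)*(-2))) = (2*N)/(N + (6 - 4/9)) = (2*N)/(N + 50/9) = (2*N)/(50/9 + N) = 2*N/(50/9 + N))
-361 + 4*(s(-5) + 2) = -361 + 4*(18*(-5)/(50 + 9*(-5)) + 2) = -361 + 4*(18*(-5)/(50 - 45) + 2) = -361 + 4*(18*(-5)/5 + 2) = -361 + 4*(18*(-5)*(⅕) + 2) = -361 + 4*(-18 + 2) = -361 + 4*(-16) = -361 - 64 = -425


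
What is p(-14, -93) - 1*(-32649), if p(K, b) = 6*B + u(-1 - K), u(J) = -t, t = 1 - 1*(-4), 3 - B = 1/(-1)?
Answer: 32668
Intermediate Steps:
B = 4 (B = 3 - 1/(-1) = 3 - 1*(-1) = 3 + 1 = 4)
t = 5 (t = 1 + 4 = 5)
u(J) = -5 (u(J) = -1*5 = -5)
p(K, b) = 19 (p(K, b) = 6*4 - 5 = 24 - 5 = 19)
p(-14, -93) - 1*(-32649) = 19 - 1*(-32649) = 19 + 32649 = 32668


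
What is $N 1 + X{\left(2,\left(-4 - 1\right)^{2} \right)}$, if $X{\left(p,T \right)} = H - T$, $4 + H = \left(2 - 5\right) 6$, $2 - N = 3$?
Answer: $-48$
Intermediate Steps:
$N = -1$ ($N = 2 - 3 = -1$)
$H = -22$ ($H = -4 + \left(2 - 5\right) 6 = -4 - 18 = -22$)
$X{\left(p,T \right)} = -22 - T$
$N 1 + X{\left(2,\left(-4 - 1\right)^{2} \right)} = \left(-1\right) 1 - \left(22 + \left(-4 - 1\right)^{2}\right) = -1 - 47 = -48$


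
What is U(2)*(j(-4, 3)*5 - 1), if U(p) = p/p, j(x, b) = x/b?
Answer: -23/3 ≈ -7.6667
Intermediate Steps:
U(p) = 1
U(2)*(j(-4, 3)*5 - 1) = 1*(-4/3*5 - 1) = 1*(-20/3 - 1) = 1*(-23/3) = -23/3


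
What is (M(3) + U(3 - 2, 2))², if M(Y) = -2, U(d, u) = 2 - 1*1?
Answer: 1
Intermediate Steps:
U(d, u) = 1 (U(d, u) = 2 - 1 = 1)
(M(3) + U(3 - 2, 2))² = (-2 + 1)² = (-1)² = 1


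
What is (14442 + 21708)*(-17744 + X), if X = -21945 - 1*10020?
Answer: -1796980350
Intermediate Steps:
X = -31965 (X = -21945 - 10020 = -31965)
(14442 + 21708)*(-17744 + X) = (14442 + 21708)*(-17744 - 31965) = 36150*(-49709) = -1796980350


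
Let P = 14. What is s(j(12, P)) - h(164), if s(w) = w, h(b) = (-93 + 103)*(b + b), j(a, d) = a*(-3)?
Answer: -3316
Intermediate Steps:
j(a, d) = -3*a
h(b) = 20*b (h(b) = 10*(2*b) = 20*b)
s(j(12, P)) - h(164) = -3*12 - 20*164 = -36 - 1*3280 = -36 - 3280 = -3316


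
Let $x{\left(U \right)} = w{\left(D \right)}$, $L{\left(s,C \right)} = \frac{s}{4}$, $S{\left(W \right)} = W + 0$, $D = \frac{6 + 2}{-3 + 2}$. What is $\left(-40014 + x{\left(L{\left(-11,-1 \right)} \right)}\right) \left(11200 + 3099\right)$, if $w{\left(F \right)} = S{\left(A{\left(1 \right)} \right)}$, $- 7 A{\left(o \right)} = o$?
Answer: $- \frac{4005135601}{7} \approx -5.7216 \cdot 10^{8}$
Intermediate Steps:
$D = -8$ ($D = \frac{8}{-1} = 8 \left(-1\right) = -8$)
$A{\left(o \right)} = - \frac{o}{7}$
$S{\left(W \right)} = W$
$L{\left(s,C \right)} = \frac{s}{4}$ ($L{\left(s,C \right)} = s \frac{1}{4} = \frac{s}{4}$)
$w{\left(F \right)} = - \frac{1}{7}$ ($w{\left(F \right)} = \left(- \frac{1}{7}\right) 1 = - \frac{1}{7}$)
$x{\left(U \right)} = - \frac{1}{7}$
$\left(-40014 + x{\left(L{\left(-11,-1 \right)} \right)}\right) \left(11200 + 3099\right) = \left(-40014 - \frac{1}{7}\right) \left(11200 + 3099\right) = \left(- \frac{280099}{7}\right) 14299 = - \frac{4005135601}{7}$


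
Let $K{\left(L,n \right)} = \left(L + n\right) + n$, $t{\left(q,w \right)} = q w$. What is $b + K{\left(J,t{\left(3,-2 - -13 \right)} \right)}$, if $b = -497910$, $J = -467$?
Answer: $-498311$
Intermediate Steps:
$K{\left(L,n \right)} = L + 2 n$
$b + K{\left(J,t{\left(3,-2 - -13 \right)} \right)} = -497910 - \left(467 - 2 \cdot 3 \left(-2 - -13\right)\right) = -497910 - \left(467 - 2 \cdot 3 \left(-2 + 13\right)\right) = -497910 - \left(467 - 2 \cdot 3 \cdot 11\right) = -497910 + \left(-467 + 2 \cdot 33\right) = -497910 + \left(-467 + 66\right) = -497910 - 401 = -498311$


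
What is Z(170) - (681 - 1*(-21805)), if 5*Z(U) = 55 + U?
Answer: -22441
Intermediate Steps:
Z(U) = 11 + U/5 (Z(U) = (55 + U)/5 = 11 + U/5)
Z(170) - (681 - 1*(-21805)) = (11 + (⅕)*170) - (681 - 1*(-21805)) = (11 + 34) - (681 + 21805) = 45 - 1*22486 = 45 - 22486 = -22441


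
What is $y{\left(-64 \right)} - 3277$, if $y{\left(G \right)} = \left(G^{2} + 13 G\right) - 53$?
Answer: $-66$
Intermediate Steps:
$y{\left(G \right)} = -53 + G^{2} + 13 G$
$y{\left(-64 \right)} - 3277 = \left(-53 + \left(-64\right)^{2} + 13 \left(-64\right)\right) - 3277 = \left(-53 + 4096 - 832\right) - 3277 = 3211 - 3277 = -66$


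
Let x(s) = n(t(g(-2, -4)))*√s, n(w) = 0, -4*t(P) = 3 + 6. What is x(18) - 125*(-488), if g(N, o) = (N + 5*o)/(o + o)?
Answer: 61000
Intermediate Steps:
g(N, o) = (N + 5*o)/(2*o) (g(N, o) = (N + 5*o)/((2*o)) = (N + 5*o)*(1/(2*o)) = (N + 5*o)/(2*o))
t(P) = -9/4 (t(P) = -(3 + 6)/4 = -¼*9 = -9/4)
x(s) = 0 (x(s) = 0*√s = 0)
x(18) - 125*(-488) = 0 - 125*(-488) = 0 + 61000 = 61000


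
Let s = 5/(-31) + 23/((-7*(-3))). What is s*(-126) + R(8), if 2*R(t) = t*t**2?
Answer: 4288/31 ≈ 138.32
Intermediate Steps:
R(t) = t**3/2 (R(t) = (t*t**2)/2 = t**3/2)
s = 608/651 (s = 5*(-1/31) + 23/21 = -5/31 + 23*(1/21) = -5/31 + 23/21 = 608/651 ≈ 0.93395)
s*(-126) + R(8) = (608/651)*(-126) + (1/2)*8**3 = -3648/31 + (1/2)*512 = -3648/31 + 256 = 4288/31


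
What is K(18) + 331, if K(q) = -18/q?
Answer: 330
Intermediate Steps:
K(18) + 331 = -18/18 + 331 = -18*1/18 + 331 = -1 + 331 = 330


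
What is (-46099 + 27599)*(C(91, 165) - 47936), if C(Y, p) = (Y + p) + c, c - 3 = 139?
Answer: 879453000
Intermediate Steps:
c = 142 (c = 3 + 139 = 142)
C(Y, p) = 142 + Y + p (C(Y, p) = (Y + p) + 142 = 142 + Y + p)
(-46099 + 27599)*(C(91, 165) - 47936) = (-46099 + 27599)*((142 + 91 + 165) - 47936) = -18500*(398 - 47936) = -18500*(-47538) = 879453000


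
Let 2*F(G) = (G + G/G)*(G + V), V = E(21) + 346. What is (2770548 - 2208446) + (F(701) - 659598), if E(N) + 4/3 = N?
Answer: 276904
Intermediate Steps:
E(N) = -4/3 + N
V = 1097/3 (V = (-4/3 + 21) + 346 = 59/3 + 346 = 1097/3 ≈ 365.67)
F(G) = (1 + G)*(1097/3 + G)/2 (F(G) = ((G + G/G)*(G + 1097/3))/2 = ((G + 1)*(1097/3 + G))/2 = ((1 + G)*(1097/3 + G))/2 = (1 + G)*(1097/3 + G)/2)
(2770548 - 2208446) + (F(701) - 659598) = (2770548 - 2208446) + ((1097/6 + (½)*701² + (550/3)*701) - 659598) = 562102 + ((1097/6 + (½)*491401 + 385550/3) - 659598) = 562102 + ((1097/6 + 491401/2 + 385550/3) - 659598) = 562102 + (374400 - 659598) = 562102 - 285198 = 276904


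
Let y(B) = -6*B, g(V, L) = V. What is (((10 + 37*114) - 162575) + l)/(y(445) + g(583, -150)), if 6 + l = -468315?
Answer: 626668/2087 ≈ 300.27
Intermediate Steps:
l = -468321 (l = -6 - 468315 = -468321)
(((10 + 37*114) - 162575) + l)/(y(445) + g(583, -150)) = (((10 + 37*114) - 162575) - 468321)/(-6*445 + 583) = (((10 + 4218) - 162575) - 468321)/(-2670 + 583) = ((4228 - 162575) - 468321)/(-2087) = (-158347 - 468321)*(-1/2087) = -626668*(-1/2087) = 626668/2087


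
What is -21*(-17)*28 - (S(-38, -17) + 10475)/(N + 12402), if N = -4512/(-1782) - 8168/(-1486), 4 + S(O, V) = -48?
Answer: 27372080072463/2738533426 ≈ 9995.2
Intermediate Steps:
S(O, V) = -52 (S(O, V) = -4 - 48 = -52)
N = 1771684/220671 (N = -4512*(-1/1782) - 8168*(-1/1486) = 752/297 + 4084/743 = 1771684/220671 ≈ 8.0286)
-21*(-17)*28 - (S(-38, -17) + 10475)/(N + 12402) = -21*(-17)*28 - (-52 + 10475)/(1771684/220671 + 12402) = 357*28 - 10423/2738533426/220671 = 9996 - 10423*220671/2738533426 = 9996 - 1*2300053833/2738533426 = 9996 - 2300053833/2738533426 = 27372080072463/2738533426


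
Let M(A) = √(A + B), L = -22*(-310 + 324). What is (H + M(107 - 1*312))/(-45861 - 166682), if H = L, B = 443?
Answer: 308/212543 - √238/212543 ≈ 0.0013765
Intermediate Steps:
L = -308 (L = -22*14 = -308)
H = -308
M(A) = √(443 + A) (M(A) = √(A + 443) = √(443 + A))
(H + M(107 - 1*312))/(-45861 - 166682) = (-308 + √(443 + (107 - 1*312)))/(-45861 - 166682) = (-308 + √(443 + (107 - 312)))/(-212543) = (-308 + √(443 - 205))*(-1/212543) = (-308 + √238)*(-1/212543) = 308/212543 - √238/212543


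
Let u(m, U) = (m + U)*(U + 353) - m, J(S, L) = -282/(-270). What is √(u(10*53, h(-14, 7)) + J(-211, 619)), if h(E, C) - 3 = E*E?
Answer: √90422785/15 ≈ 633.94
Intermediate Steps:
h(E, C) = 3 + E² (h(E, C) = 3 + E*E = 3 + E²)
J(S, L) = 47/45 (J(S, L) = -282*(-1/270) = 47/45)
u(m, U) = -m + (353 + U)*(U + m) (u(m, U) = (U + m)*(353 + U) - m = (353 + U)*(U + m) - m = -m + (353 + U)*(U + m))
√(u(10*53, h(-14, 7)) + J(-211, 619)) = √(((3 + (-14)²)² + 352*(10*53) + 353*(3 + (-14)²) + (3 + (-14)²)*(10*53)) + 47/45) = √(((3 + 196)² + 352*530 + 353*(3 + 196) + (3 + 196)*530) + 47/45) = √((199² + 186560 + 353*199 + 199*530) + 47/45) = √((39601 + 186560 + 70247 + 105470) + 47/45) = √(401878 + 47/45) = √(18084557/45) = √90422785/15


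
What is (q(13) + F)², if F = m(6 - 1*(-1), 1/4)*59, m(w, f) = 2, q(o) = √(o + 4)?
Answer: (118 + √17)² ≈ 14914.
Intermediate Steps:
q(o) = √(4 + o)
F = 118 (F = 2*59 = 118)
(q(13) + F)² = (√(4 + 13) + 118)² = (√17 + 118)² = (118 + √17)²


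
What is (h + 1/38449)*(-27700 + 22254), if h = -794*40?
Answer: 6650329741594/38449 ≈ 1.7296e+8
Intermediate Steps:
h = -31760
(h + 1/38449)*(-27700 + 22254) = (-31760 + 1/38449)*(-27700 + 22254) = (-31760 + 1/38449)*(-5446) = -1221140239/38449*(-5446) = 6650329741594/38449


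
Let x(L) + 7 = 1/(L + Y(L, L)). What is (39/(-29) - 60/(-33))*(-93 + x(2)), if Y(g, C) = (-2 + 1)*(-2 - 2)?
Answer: -90449/1914 ≈ -47.257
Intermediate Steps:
Y(g, C) = 4 (Y(g, C) = -1*(-4) = 4)
x(L) = -7 + 1/(4 + L) (x(L) = -7 + 1/(L + 4) = -7 + 1/(4 + L))
(39/(-29) - 60/(-33))*(-93 + x(2)) = (39/(-29) - 60/(-33))*(-93 + (-27 - 7*2)/(4 + 2)) = (39*(-1/29) - 60*(-1/33))*(-93 + (-27 - 14)/6) = (-39/29 + 20/11)*(-93 + (⅙)*(-41)) = 151*(-93 - 41/6)/319 = (151/319)*(-599/6) = -90449/1914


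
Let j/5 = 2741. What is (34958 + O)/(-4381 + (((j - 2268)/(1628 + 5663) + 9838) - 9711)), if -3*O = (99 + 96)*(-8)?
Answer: -258670098/31004477 ≈ -8.3430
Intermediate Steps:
j = 13705 (j = 5*2741 = 13705)
O = 520 (O = -(99 + 96)*(-8)/3 = -65*(-8) = -⅓*(-1560) = 520)
(34958 + O)/(-4381 + (((j - 2268)/(1628 + 5663) + 9838) - 9711)) = (34958 + 520)/(-4381 + (((13705 - 2268)/(1628 + 5663) + 9838) - 9711)) = 35478/(-4381 + ((11437/7291 + 9838) - 9711)) = 35478/(-4381 + (71740295/7291 - 9711)) = 35478/(-4381 + 937394/7291) = 35478/(-31004477/7291) = 35478*(-7291/31004477) = -258670098/31004477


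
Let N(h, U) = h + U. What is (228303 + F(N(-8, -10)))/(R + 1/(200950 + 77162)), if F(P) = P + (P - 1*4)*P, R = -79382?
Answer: -63598930272/22077086783 ≈ -2.8808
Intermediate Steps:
N(h, U) = U + h
F(P) = P + P*(-4 + P) (F(P) = P + (P - 4)*P = P + (-4 + P)*P = P + P*(-4 + P))
(228303 + F(N(-8, -10)))/(R + 1/(200950 + 77162)) = (228303 + (-10 - 8)*(-3 + (-10 - 8)))/(-79382 + 1/(200950 + 77162)) = (228303 - 18*(-3 - 18))/(-79382 + 1/278112) = (228303 - 18*(-21))/(-79382 + 1/278112) = (228303 + 378)/(-22077086783/278112) = 228681*(-278112/22077086783) = -63598930272/22077086783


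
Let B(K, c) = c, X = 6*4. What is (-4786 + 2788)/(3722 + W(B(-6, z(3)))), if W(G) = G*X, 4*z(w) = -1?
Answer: -999/1858 ≈ -0.53767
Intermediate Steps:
z(w) = -¼ (z(w) = (¼)*(-1) = -¼)
X = 24
W(G) = 24*G (W(G) = G*24 = 24*G)
(-4786 + 2788)/(3722 + W(B(-6, z(3)))) = (-4786 + 2788)/(3722 + 24*(-¼)) = -1998/(3722 - 6) = -1998/3716 = -1998*1/3716 = -999/1858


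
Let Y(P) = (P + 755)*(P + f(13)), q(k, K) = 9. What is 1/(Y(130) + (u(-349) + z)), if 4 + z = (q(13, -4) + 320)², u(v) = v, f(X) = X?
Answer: 1/234443 ≈ 4.2654e-6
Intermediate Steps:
z = 108237 (z = -4 + (9 + 320)² = -4 + 329² = -4 + 108241 = 108237)
Y(P) = (13 + P)*(755 + P) (Y(P) = (P + 755)*(P + 13) = (755 + P)*(13 + P) = (13 + P)*(755 + P))
1/(Y(130) + (u(-349) + z)) = 1/((9815 + 130² + 768*130) + (-349 + 108237)) = 1/((9815 + 16900 + 99840) + 107888) = 1/(126555 + 107888) = 1/234443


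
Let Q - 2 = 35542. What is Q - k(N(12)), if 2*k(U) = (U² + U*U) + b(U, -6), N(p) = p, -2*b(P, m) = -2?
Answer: 70799/2 ≈ 35400.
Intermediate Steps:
Q = 35544 (Q = 2 + 35542 = 35544)
b(P, m) = 1 (b(P, m) = -½*(-2) = 1)
k(U) = ½ + U² (k(U) = ((U² + U*U) + 1)/2 = ((U² + U²) + 1)/2 = (2*U² + 1)/2 = (1 + 2*U²)/2 = ½ + U²)
Q - k(N(12)) = 35544 - (½ + 12²) = 35544 - (½ + 144) = 35544 - 1*289/2 = 35544 - 289/2 = 70799/2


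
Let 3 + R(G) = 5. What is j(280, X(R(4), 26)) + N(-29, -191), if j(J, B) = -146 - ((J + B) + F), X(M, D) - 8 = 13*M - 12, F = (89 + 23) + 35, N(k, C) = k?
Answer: -624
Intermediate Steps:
F = 147 (F = 112 + 35 = 147)
R(G) = 2 (R(G) = -3 + 5 = 2)
X(M, D) = -4 + 13*M (X(M, D) = 8 + (13*M - 12) = 8 + (-12 + 13*M) = -4 + 13*M)
j(J, B) = -293 - B - J (j(J, B) = -146 - ((J + B) + 147) = -146 - ((B + J) + 147) = -146 - (147 + B + J) = -146 + (-147 - B - J) = -293 - B - J)
j(280, X(R(4), 26)) + N(-29, -191) = (-293 - (-4 + 13*2) - 1*280) - 29 = (-293 - (-4 + 26) - 280) - 29 = (-293 - 1*22 - 280) - 29 = (-293 - 22 - 280) - 29 = -595 - 29 = -624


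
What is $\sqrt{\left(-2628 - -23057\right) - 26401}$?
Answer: $2 i \sqrt{1493} \approx 77.279 i$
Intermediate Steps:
$\sqrt{\left(-2628 - -23057\right) - 26401} = \sqrt{\left(-2628 + 23057\right) - 26401} = \sqrt{20429 - 26401} = \sqrt{-5972} = 2 i \sqrt{1493}$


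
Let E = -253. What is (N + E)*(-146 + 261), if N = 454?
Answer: 23115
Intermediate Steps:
(N + E)*(-146 + 261) = (454 - 253)*(-146 + 261) = 201*115 = 23115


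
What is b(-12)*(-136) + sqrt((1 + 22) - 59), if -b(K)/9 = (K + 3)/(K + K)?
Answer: 459 + 6*I ≈ 459.0 + 6.0*I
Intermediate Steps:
b(K) = -9*(3 + K)/(2*K) (b(K) = -9*(K + 3)/(K + K) = -9*(3 + K)/(2*K))
b(-12)*(-136) + sqrt((1 + 22) - 59) = ((9/2)*(-3 - 1*(-12))/(-12))*(-136) + sqrt((1 + 22) - 59) = ((9/2)*(-1/12)*(-3 + 12))*(-136) + sqrt(23 - 59) = ((9/2)*(-1/12)*9)*(-136) + sqrt(-36) = -27/8*(-136) + 6*I = 459 + 6*I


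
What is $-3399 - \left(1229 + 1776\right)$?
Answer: $-6404$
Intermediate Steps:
$-3399 - \left(1229 + 1776\right) = -3399 - 3005 = -6404$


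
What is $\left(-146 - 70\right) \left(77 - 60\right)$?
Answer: $-3672$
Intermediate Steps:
$\left(-146 - 70\right) \left(77 - 60\right) = - 216 \left(77 - 60\right) = \left(-216\right) 17 = -3672$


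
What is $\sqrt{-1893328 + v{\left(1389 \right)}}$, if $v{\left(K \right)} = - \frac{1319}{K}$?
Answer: $\frac{i \sqrt{3652839302379}}{1389} \approx 1376.0 i$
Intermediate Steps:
$\sqrt{-1893328 + v{\left(1389 \right)}} = \sqrt{-1893328 - \frac{1319}{1389}} = \sqrt{- \frac{2629833911}{1389}} = \frac{i \sqrt{3652839302379}}{1389}$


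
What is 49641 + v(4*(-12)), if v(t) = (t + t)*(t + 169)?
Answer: 38025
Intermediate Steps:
v(t) = 2*t*(169 + t) (v(t) = (2*t)*(169 + t) = 2*t*(169 + t))
49641 + v(4*(-12)) = 49641 + 2*(4*(-12))*(169 + 4*(-12)) = 49641 + 2*(-48)*(169 - 48) = 49641 + 2*(-48)*121 = 49641 - 11616 = 38025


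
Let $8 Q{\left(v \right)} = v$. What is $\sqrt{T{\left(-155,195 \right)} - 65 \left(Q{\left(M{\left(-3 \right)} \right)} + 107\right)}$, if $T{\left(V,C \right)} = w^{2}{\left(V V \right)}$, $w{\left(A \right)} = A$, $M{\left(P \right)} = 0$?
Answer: $3 \sqrt{64132630} \approx 24025.0$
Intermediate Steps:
$Q{\left(v \right)} = \frac{v}{8}$
$T{\left(V,C \right)} = V^{4}$ ($T{\left(V,C \right)} = \left(V V\right)^{2} = \left(V^{2}\right)^{2} = V^{4}$)
$\sqrt{T{\left(-155,195 \right)} - 65 \left(Q{\left(M{\left(-3 \right)} \right)} + 107\right)} = \sqrt{\left(-155\right)^{4} - 65 \left(\frac{1}{8} \cdot 0 + 107\right)} = \sqrt{577200625 - 65 \left(0 + 107\right)} = \sqrt{577200625 - 6955} = \sqrt{577193670} = 3 \sqrt{64132630}$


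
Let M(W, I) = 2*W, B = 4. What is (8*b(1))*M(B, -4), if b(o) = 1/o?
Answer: 64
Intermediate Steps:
(8*b(1))*M(B, -4) = (8/1)*(2*4) = (8*1)*8 = 8*8 = 64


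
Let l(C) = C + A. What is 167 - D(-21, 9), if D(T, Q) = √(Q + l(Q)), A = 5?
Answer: 167 - √23 ≈ 162.20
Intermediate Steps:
l(C) = 5 + C (l(C) = C + 5 = 5 + C)
D(T, Q) = √(5 + 2*Q) (D(T, Q) = √(Q + (5 + Q)) = √(5 + 2*Q))
167 - D(-21, 9) = 167 - √(5 + 2*9) = 167 - √(5 + 18) = 167 - √23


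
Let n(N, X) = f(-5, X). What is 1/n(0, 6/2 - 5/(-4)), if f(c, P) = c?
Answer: -⅕ ≈ -0.20000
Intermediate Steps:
n(N, X) = -5
1/n(0, 6/2 - 5/(-4)) = 1/(-5) = -⅕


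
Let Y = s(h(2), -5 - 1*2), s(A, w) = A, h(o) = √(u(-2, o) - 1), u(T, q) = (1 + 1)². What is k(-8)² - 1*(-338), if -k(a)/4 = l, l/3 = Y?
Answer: 770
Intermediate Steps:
u(T, q) = 4 (u(T, q) = 2² = 4)
h(o) = √3 (h(o) = √(4 - 1) = √3)
Y = √3 ≈ 1.7320
l = 3*√3 ≈ 5.1962
k(a) = -12*√3
k(-8)² - 1*(-338) = (-12*√3)² - 1*(-338) = 432 + 338 = 770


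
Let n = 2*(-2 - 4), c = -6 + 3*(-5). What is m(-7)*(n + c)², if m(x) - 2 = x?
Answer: -5445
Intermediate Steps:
m(x) = 2 + x
c = -21 (c = -6 - 15 = -21)
n = -12 (n = 2*(-6) = -12)
m(-7)*(n + c)² = (2 - 7)*(-12 - 21)² = -5*(-33)² = -5*1089 = -5445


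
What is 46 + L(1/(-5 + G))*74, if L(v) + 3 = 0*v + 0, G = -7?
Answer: -176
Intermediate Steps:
L(v) = -3 (L(v) = -3 + (0*v + 0) = -3 + (0 + 0) = -3 + 0 = -3)
46 + L(1/(-5 + G))*74 = 46 - 3*74 = 46 - 222 = -176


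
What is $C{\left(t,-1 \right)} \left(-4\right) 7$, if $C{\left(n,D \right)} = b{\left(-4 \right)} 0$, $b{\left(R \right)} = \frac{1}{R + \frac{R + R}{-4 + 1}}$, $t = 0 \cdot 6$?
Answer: $0$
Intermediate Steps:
$t = 0$
$b{\left(R \right)} = \frac{3}{R}$ ($b{\left(R \right)} = \frac{1}{R + \frac{2 R}{-3}} = \frac{1}{R + 2 R \left(- \frac{1}{3}\right)} = \frac{1}{R - \frac{2 R}{3}} = \frac{1}{\frac{1}{3} R} = \frac{3}{R}$)
$C{\left(n,D \right)} = 0$ ($C{\left(n,D \right)} = \frac{3}{-4} \cdot 0 = 3 \left(- \frac{1}{4}\right) 0 = \left(- \frac{3}{4}\right) 0 = 0$)
$C{\left(t,-1 \right)} \left(-4\right) 7 = 0 \left(-4\right) 7 = 0 \cdot 7 = 0$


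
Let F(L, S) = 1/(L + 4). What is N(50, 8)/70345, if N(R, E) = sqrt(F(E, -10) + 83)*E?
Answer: 4*sqrt(2991)/211035 ≈ 0.0010366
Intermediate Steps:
F(L, S) = 1/(4 + L)
N(R, E) = E*sqrt(83 + 1/(4 + E)) (N(R, E) = sqrt(1/(4 + E) + 83)*E = sqrt(83 + 1/(4 + E))*E = E*sqrt(83 + 1/(4 + E)))
N(50, 8)/70345 = (8*sqrt((333 + 83*8)/(4 + 8)))/70345 = (8*sqrt((333 + 664)/12))*(1/70345) = (8*sqrt((1/12)*997))*(1/70345) = (8*sqrt(997/12))*(1/70345) = (8*(sqrt(2991)/6))*(1/70345) = (4*sqrt(2991)/3)*(1/70345) = 4*sqrt(2991)/211035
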